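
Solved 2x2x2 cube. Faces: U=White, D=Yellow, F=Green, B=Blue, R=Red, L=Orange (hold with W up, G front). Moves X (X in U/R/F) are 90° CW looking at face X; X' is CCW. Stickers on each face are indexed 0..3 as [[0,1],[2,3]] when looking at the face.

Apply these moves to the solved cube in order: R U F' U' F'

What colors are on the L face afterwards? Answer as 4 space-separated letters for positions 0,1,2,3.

After move 1 (R): R=RRRR U=WGWG F=GYGY D=YBYB B=WBWB
After move 2 (U): U=WWGG F=RRGY R=WBRR B=OOWB L=GYOO
After move 3 (F'): F=RYRG U=WWWR R=BBYR D=YOYB L=GGOG
After move 4 (U'): U=WRWW F=GGRG R=RYYR B=BBWB L=OOOG
After move 5 (F'): F=GGGR U=WRRY R=OYYR D=OGYB L=OWOW
Query: L face = OWOW

Answer: O W O W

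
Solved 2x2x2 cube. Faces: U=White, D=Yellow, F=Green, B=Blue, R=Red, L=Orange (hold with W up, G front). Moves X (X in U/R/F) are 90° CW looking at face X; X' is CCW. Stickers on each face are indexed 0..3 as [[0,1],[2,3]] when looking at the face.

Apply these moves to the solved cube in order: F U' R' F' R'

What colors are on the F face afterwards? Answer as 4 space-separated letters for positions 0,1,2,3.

After move 1 (F): F=GGGG U=WWOO R=WRWR D=RRYY L=OYOY
After move 2 (U'): U=WOWO F=OYGG R=GGWR B=WRBB L=BBOY
After move 3 (R'): R=GRGW U=WBWW F=OOGO D=RYYG B=YRRB
After move 4 (F'): F=OOOG U=WBGG R=YRRW D=BYYG L=BWOW
After move 5 (R'): R=RWYR U=WRGY F=OBOG D=BOYG B=GRYB
Query: F face = OBOG

Answer: O B O G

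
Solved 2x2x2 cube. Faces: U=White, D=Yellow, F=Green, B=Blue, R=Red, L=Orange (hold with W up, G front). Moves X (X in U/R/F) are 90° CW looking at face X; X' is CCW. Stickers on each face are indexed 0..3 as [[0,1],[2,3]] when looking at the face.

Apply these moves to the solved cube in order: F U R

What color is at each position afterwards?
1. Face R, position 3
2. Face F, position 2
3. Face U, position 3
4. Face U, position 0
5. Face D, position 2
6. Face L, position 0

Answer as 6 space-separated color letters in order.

After move 1 (F): F=GGGG U=WWOO R=WRWR D=RRYY L=OYOY
After move 2 (U): U=OWOW F=WRGG R=BBWR B=OYBB L=GGOY
After move 3 (R): R=WBRB U=OROG F=WRGY D=RBYO B=WYWB
Query 1: R[3] = B
Query 2: F[2] = G
Query 3: U[3] = G
Query 4: U[0] = O
Query 5: D[2] = Y
Query 6: L[0] = G

Answer: B G G O Y G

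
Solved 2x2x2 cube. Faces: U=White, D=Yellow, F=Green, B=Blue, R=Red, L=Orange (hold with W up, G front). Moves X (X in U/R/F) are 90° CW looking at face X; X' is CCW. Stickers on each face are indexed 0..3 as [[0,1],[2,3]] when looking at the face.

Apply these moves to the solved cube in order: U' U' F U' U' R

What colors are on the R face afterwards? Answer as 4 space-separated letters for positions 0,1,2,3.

After move 1 (U'): U=WWWW F=OOGG R=GGRR B=RRBB L=BBOO
After move 2 (U'): U=WWWW F=BBGG R=OORR B=GGBB L=RROO
After move 3 (F): F=GBGB U=WWOR R=WOWR D=ROYY L=RYOY
After move 4 (U'): U=WRWO F=RYGB R=GBWR B=WOBB L=GGOY
After move 5 (U'): U=ROWW F=GGGB R=RYWR B=GBBB L=WOOY
After move 6 (R): R=WRRY U=RGWB F=GOGY D=RBYG B=WBOB
Query: R face = WRRY

Answer: W R R Y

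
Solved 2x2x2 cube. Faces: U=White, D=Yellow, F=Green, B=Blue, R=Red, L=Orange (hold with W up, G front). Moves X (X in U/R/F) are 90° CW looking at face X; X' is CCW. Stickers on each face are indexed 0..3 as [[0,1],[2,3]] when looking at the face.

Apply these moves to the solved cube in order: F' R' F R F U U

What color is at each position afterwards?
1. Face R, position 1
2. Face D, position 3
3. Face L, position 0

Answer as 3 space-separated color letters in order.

After move 1 (F'): F=GGGG U=WWRR R=YRYR D=OOYY L=OWOW
After move 2 (R'): R=RRYY U=WBRB F=GWGR D=OGYG B=YBOB
After move 3 (F): F=GGRW U=WBWW R=RRBY D=YRYG L=OOOG
After move 4 (R): R=BRYR U=WGWW F=GRRG D=YOYY B=WBBB
After move 5 (F): F=RGGR U=WGGO R=WRWR D=YBYY L=OYOO
After move 6 (U): U=GWOG F=WRGR R=WBWR B=OYBB L=RGOO
After move 7 (U): U=OGGW F=WBGR R=OYWR B=RGBB L=WROO
Query 1: R[1] = Y
Query 2: D[3] = Y
Query 3: L[0] = W

Answer: Y Y W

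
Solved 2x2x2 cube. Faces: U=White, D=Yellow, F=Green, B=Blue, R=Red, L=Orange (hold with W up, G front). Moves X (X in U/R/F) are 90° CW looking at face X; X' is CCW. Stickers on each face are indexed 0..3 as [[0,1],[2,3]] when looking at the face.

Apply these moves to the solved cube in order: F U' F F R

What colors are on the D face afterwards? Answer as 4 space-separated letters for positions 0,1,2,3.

After move 1 (F): F=GGGG U=WWOO R=WRWR D=RRYY L=OYOY
After move 2 (U'): U=WOWO F=OYGG R=GGWR B=WRBB L=BBOY
After move 3 (F): F=GOGY U=WOYB R=WGOR D=WGYY L=BROR
After move 4 (F): F=GGYO U=WORR R=YGBR D=OWYY L=BWOG
After move 5 (R): R=BYRG U=WGRO F=GWYY D=OBYW B=RROB
Query: D face = OBYW

Answer: O B Y W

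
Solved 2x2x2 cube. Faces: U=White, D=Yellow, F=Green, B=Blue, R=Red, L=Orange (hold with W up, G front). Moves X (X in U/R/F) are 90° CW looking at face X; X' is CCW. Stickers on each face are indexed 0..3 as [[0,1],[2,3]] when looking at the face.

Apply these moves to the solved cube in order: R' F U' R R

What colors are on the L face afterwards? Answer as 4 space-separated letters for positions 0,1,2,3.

After move 1 (R'): R=RRRR U=WBWB F=GWGW D=YGYG B=YBYB
After move 2 (F): F=GGWW U=WBOO R=WRBR D=RRYG L=OYOG
After move 3 (U'): U=BOWO F=OYWW R=GGBR B=WRYB L=YBOG
After move 4 (R): R=BGRG U=BYWW F=ORWG D=RYYW B=OROB
After move 5 (R): R=RBGG U=BRWG F=OYWW D=ROYO B=WRYB
Query: L face = YBOG

Answer: Y B O G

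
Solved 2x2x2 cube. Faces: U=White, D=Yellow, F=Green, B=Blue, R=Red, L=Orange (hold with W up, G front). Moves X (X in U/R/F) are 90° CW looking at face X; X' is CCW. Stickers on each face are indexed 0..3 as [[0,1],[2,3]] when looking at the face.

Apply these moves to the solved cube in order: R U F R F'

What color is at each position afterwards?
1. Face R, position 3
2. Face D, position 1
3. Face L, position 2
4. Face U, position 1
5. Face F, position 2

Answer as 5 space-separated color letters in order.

Answer: B B O R G

Derivation:
After move 1 (R): R=RRRR U=WGWG F=GYGY D=YBYB B=WBWB
After move 2 (U): U=WWGG F=RRGY R=WBRR B=OOWB L=GYOO
After move 3 (F): F=GRYR U=WWOY R=GBGR D=RWYB L=GYOB
After move 4 (R): R=GGRB U=WROR F=GWYB D=RWYO B=YOWB
After move 5 (F'): F=WBGY U=WRGR R=WGRB D=YBYO L=GROO
Query 1: R[3] = B
Query 2: D[1] = B
Query 3: L[2] = O
Query 4: U[1] = R
Query 5: F[2] = G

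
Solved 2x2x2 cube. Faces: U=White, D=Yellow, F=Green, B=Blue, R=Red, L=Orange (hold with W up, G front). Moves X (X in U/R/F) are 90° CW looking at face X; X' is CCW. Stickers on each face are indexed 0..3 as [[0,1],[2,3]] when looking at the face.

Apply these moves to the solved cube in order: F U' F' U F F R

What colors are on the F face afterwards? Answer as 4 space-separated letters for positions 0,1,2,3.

After move 1 (F): F=GGGG U=WWOO R=WRWR D=RRYY L=OYOY
After move 2 (U'): U=WOWO F=OYGG R=GGWR B=WRBB L=BBOY
After move 3 (F'): F=YGOG U=WOGW R=RGRR D=BYYY L=BOOW
After move 4 (U): U=GWWO F=RGOG R=WRRR B=BOBB L=YGOW
After move 5 (F): F=ORGG U=GWWG R=WROR D=RWYY L=YBOY
After move 6 (F): F=GOGR U=GWYB R=WRGR D=OWYY L=YROW
After move 7 (R): R=GWRR U=GOYR F=GWGY D=OBYB B=BOWB
Query: F face = GWGY

Answer: G W G Y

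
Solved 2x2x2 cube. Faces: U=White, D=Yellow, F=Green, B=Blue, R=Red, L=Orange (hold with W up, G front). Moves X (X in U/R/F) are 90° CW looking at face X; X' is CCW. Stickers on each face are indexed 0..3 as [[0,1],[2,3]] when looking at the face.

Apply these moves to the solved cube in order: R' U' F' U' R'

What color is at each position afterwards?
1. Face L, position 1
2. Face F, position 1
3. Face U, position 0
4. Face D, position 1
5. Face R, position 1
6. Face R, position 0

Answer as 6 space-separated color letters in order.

After move 1 (R'): R=RRRR U=WBWB F=GWGW D=YGYG B=YBYB
After move 2 (U'): U=BBWW F=OOGW R=GWRR B=RRYB L=YBOO
After move 3 (F'): F=OWOG U=BBGR R=GWYR D=BOYG L=YWOW
After move 4 (U'): U=BRBG F=YWOG R=OWYR B=GWYB L=RROW
After move 5 (R'): R=WROY U=BYBG F=YROG D=BWYG B=GWOB
Query 1: L[1] = R
Query 2: F[1] = R
Query 3: U[0] = B
Query 4: D[1] = W
Query 5: R[1] = R
Query 6: R[0] = W

Answer: R R B W R W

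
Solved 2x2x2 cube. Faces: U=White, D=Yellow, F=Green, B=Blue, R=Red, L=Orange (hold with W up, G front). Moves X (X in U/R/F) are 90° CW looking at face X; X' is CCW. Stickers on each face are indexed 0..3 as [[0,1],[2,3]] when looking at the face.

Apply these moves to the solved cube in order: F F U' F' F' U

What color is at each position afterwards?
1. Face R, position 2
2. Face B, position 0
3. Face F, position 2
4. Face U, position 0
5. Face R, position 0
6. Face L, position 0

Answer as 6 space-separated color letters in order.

Answer: B B R W O G

Derivation:
After move 1 (F): F=GGGG U=WWOO R=WRWR D=RRYY L=OYOY
After move 2 (F): F=GGGG U=WWYY R=OROR D=WWYY L=OROR
After move 3 (U'): U=WYWY F=ORGG R=GGOR B=ORBB L=BBOR
After move 4 (F'): F=RGOG U=WYGO R=WGWR D=BRYY L=BYOW
After move 5 (F'): F=GGRO U=WYWW R=RGBR D=YWYY L=BOOG
After move 6 (U): U=WWWY F=RGRO R=ORBR B=BOBB L=GGOG
Query 1: R[2] = B
Query 2: B[0] = B
Query 3: F[2] = R
Query 4: U[0] = W
Query 5: R[0] = O
Query 6: L[0] = G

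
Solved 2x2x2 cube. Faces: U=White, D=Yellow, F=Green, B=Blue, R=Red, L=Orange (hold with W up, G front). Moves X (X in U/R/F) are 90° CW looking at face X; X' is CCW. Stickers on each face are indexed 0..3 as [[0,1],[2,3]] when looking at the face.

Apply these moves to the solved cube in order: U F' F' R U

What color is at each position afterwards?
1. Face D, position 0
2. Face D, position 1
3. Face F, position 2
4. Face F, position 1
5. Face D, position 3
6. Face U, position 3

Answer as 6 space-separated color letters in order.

After move 1 (U): U=WWWW F=RRGG R=BBRR B=OOBB L=GGOO
After move 2 (F'): F=RGRG U=WWBR R=YBYR D=GOYY L=GWOW
After move 3 (F'): F=GGRR U=WWYY R=OBGR D=WWYY L=GROB
After move 4 (R): R=GORB U=WGYR F=GWRY D=WBYO B=YOWB
After move 5 (U): U=YWRG F=GORY R=YORB B=GRWB L=GWOB
Query 1: D[0] = W
Query 2: D[1] = B
Query 3: F[2] = R
Query 4: F[1] = O
Query 5: D[3] = O
Query 6: U[3] = G

Answer: W B R O O G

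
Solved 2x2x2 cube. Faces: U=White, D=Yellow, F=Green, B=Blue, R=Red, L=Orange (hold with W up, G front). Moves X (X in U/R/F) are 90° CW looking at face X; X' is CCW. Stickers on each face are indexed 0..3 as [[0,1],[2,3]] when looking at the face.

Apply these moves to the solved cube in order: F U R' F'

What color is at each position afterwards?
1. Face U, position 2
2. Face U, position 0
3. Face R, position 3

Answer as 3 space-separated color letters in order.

After move 1 (F): F=GGGG U=WWOO R=WRWR D=RRYY L=OYOY
After move 2 (U): U=OWOW F=WRGG R=BBWR B=OYBB L=GGOY
After move 3 (R'): R=BRBW U=OBOO F=WWGW D=RRYG B=YYRB
After move 4 (F'): F=WWWG U=OBBB R=RRRW D=GYYG L=GOOO
Query 1: U[2] = B
Query 2: U[0] = O
Query 3: R[3] = W

Answer: B O W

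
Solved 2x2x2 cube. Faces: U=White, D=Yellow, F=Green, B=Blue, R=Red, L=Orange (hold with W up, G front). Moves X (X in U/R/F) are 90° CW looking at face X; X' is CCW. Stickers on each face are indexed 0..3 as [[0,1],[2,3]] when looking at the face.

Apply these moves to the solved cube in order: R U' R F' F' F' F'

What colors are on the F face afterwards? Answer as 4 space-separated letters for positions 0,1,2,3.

After move 1 (R): R=RRRR U=WGWG F=GYGY D=YBYB B=WBWB
After move 2 (U'): U=GGWW F=OOGY R=GYRR B=RRWB L=WBOO
After move 3 (R): R=RGRY U=GOWY F=OBGB D=YWYR B=WRGB
After move 4 (F'): F=BBOG U=GORR R=WGYY D=BOYR L=WYOW
After move 5 (F'): F=BGBO U=GOWY R=OGBY D=YWYR L=WROR
After move 6 (F'): F=GOBB U=GOOB R=WGYY D=RRYR L=WYOW
After move 7 (F'): F=OBGB U=GOWY R=RGRY D=YWYR L=WBOO
Query: F face = OBGB

Answer: O B G B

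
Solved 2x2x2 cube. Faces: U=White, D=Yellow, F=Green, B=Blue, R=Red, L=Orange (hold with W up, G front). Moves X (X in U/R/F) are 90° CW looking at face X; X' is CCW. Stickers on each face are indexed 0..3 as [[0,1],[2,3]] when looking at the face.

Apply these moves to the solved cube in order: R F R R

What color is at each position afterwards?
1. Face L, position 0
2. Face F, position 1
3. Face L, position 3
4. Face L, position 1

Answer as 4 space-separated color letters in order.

After move 1 (R): R=RRRR U=WGWG F=GYGY D=YBYB B=WBWB
After move 2 (F): F=GGYY U=WGOO R=WRGR D=RRYB L=OYOB
After move 3 (R): R=GWRR U=WGOY F=GRYB D=RWYW B=OBGB
After move 4 (R): R=RGRW U=WROB F=GWYW D=RGYO B=YBGB
Query 1: L[0] = O
Query 2: F[1] = W
Query 3: L[3] = B
Query 4: L[1] = Y

Answer: O W B Y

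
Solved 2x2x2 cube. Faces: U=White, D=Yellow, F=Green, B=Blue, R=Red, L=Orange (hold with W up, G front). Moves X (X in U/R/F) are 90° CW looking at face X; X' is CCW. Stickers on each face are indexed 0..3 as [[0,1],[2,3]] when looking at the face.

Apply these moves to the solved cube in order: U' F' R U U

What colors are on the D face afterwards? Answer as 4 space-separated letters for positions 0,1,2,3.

After move 1 (U'): U=WWWW F=OOGG R=GGRR B=RRBB L=BBOO
After move 2 (F'): F=OGOG U=WWGR R=YGYR D=BOYY L=BWOW
After move 3 (R): R=YYRG U=WGGG F=OOOY D=BBYR B=RRWB
After move 4 (U): U=GWGG F=YYOY R=RRRG B=BWWB L=OOOW
After move 5 (U): U=GGGW F=RROY R=BWRG B=OOWB L=YYOW
Query: D face = BBYR

Answer: B B Y R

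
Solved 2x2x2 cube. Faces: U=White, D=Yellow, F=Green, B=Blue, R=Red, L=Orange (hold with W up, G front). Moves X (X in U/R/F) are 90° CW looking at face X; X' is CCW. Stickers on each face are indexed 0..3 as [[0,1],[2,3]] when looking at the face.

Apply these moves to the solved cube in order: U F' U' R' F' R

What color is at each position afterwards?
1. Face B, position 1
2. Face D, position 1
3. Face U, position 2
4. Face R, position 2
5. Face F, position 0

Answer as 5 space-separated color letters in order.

Answer: B O G Y R

Derivation:
After move 1 (U): U=WWWW F=RRGG R=BBRR B=OOBB L=GGOO
After move 2 (F'): F=RGRG U=WWBR R=YBYR D=GOYY L=GWOW
After move 3 (U'): U=WRWB F=GWRG R=RGYR B=YBBB L=OOOW
After move 4 (R'): R=GRRY U=WBWY F=GRRB D=GWYG B=YBOB
After move 5 (F'): F=RBGR U=WBGR R=WRGY D=OWYG L=OYOW
After move 6 (R): R=GWYR U=WBGR F=RWGG D=OOYY B=RBBB
Query 1: B[1] = B
Query 2: D[1] = O
Query 3: U[2] = G
Query 4: R[2] = Y
Query 5: F[0] = R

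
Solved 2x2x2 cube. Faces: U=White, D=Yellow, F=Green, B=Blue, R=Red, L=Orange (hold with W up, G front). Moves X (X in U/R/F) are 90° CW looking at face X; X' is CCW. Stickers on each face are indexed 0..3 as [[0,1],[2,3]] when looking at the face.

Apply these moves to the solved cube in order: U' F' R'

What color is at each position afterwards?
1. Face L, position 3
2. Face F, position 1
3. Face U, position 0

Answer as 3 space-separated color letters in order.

After move 1 (U'): U=WWWW F=OOGG R=GGRR B=RRBB L=BBOO
After move 2 (F'): F=OGOG U=WWGR R=YGYR D=BOYY L=BWOW
After move 3 (R'): R=GRYY U=WBGR F=OWOR D=BGYG B=YROB
Query 1: L[3] = W
Query 2: F[1] = W
Query 3: U[0] = W

Answer: W W W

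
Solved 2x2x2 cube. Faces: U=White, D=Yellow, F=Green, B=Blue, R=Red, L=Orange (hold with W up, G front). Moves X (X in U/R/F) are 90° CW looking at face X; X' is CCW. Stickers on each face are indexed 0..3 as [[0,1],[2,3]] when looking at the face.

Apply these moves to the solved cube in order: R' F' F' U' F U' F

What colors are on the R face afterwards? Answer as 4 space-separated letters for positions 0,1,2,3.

Answer: B O R R

Derivation:
After move 1 (R'): R=RRRR U=WBWB F=GWGW D=YGYG B=YBYB
After move 2 (F'): F=WWGG U=WBRR R=GRYR D=OOYG L=OBOW
After move 3 (F'): F=WGWG U=WBGY R=OROR D=BWYG L=OROR
After move 4 (U'): U=BYWG F=ORWG R=WGOR B=ORYB L=YBOR
After move 5 (F): F=WOGR U=BYRB R=WGGR D=OWYG L=YBOW
After move 6 (U'): U=YBBR F=YBGR R=WOGR B=WGYB L=OROW
After move 7 (F): F=GYRB U=YBWR R=BORR D=GWYG L=OOOW
Query: R face = BORR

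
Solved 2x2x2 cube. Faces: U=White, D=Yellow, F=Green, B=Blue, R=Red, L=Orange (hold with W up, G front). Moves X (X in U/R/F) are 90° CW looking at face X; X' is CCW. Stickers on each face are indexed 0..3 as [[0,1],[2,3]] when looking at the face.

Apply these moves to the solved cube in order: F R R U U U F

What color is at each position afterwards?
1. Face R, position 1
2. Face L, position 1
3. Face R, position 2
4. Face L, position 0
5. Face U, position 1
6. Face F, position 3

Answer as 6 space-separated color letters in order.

Answer: B R O G Y Y

Derivation:
After move 1 (F): F=GGGG U=WWOO R=WRWR D=RRYY L=OYOY
After move 2 (R): R=WWRR U=WGOG F=GRGY D=RBYB B=OBWB
After move 3 (R): R=RWRW U=WROY F=GBGB D=RWYO B=GBGB
After move 4 (U): U=OWYR F=RWGB R=GBRW B=OYGB L=GBOY
After move 5 (U): U=YORW F=GBGB R=OYRW B=GBGB L=RWOY
After move 6 (U): U=RYWO F=OYGB R=GBRW B=RWGB L=GBOY
After move 7 (F): F=GOBY U=RYYB R=WBOW D=RGYO L=GROW
Query 1: R[1] = B
Query 2: L[1] = R
Query 3: R[2] = O
Query 4: L[0] = G
Query 5: U[1] = Y
Query 6: F[3] = Y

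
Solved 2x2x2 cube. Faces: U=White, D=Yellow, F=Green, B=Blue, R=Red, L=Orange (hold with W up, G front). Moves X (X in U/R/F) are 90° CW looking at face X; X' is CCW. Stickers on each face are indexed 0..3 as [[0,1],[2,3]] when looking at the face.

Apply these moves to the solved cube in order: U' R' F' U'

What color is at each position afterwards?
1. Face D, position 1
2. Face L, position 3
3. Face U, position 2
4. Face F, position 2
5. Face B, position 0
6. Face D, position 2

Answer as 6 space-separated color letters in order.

Answer: O W W O O Y

Derivation:
After move 1 (U'): U=WWWW F=OOGG R=GGRR B=RRBB L=BBOO
After move 2 (R'): R=GRGR U=WBWR F=OWGW D=YOYG B=YRYB
After move 3 (F'): F=WWOG U=WBGG R=ORYR D=BOYG L=BROW
After move 4 (U'): U=BGWG F=BROG R=WWYR B=ORYB L=YROW
Query 1: D[1] = O
Query 2: L[3] = W
Query 3: U[2] = W
Query 4: F[2] = O
Query 5: B[0] = O
Query 6: D[2] = Y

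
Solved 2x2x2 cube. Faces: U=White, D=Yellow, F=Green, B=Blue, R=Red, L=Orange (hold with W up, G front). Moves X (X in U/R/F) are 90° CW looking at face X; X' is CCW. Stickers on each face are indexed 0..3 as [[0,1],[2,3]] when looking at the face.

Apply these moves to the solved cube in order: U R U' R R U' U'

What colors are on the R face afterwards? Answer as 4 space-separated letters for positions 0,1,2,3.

After move 1 (U): U=WWWW F=RRGG R=BBRR B=OOBB L=GGOO
After move 2 (R): R=RBRB U=WRWG F=RYGY D=YBYO B=WOWB
After move 3 (U'): U=RGWW F=GGGY R=RYRB B=RBWB L=WOOO
After move 4 (R): R=RRBY U=RGWY F=GBGO D=YWYR B=WBGB
After move 5 (R): R=BRYR U=RBWO F=GWGR D=YGYW B=YBGB
After move 6 (U'): U=BORW F=WOGR R=GWYR B=BRGB L=YBOO
After move 7 (U'): U=OWBR F=YBGR R=WOYR B=GWGB L=BROO
Query: R face = WOYR

Answer: W O Y R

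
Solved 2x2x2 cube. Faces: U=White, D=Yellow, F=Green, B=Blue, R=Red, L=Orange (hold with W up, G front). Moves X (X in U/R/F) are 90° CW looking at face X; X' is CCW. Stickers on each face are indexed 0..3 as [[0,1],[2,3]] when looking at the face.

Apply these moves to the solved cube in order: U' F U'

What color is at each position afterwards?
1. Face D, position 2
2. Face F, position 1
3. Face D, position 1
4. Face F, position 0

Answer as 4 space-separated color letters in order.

After move 1 (U'): U=WWWW F=OOGG R=GGRR B=RRBB L=BBOO
After move 2 (F): F=GOGO U=WWOB R=WGWR D=RGYY L=BYOY
After move 3 (U'): U=WBWO F=BYGO R=GOWR B=WGBB L=RROY
Query 1: D[2] = Y
Query 2: F[1] = Y
Query 3: D[1] = G
Query 4: F[0] = B

Answer: Y Y G B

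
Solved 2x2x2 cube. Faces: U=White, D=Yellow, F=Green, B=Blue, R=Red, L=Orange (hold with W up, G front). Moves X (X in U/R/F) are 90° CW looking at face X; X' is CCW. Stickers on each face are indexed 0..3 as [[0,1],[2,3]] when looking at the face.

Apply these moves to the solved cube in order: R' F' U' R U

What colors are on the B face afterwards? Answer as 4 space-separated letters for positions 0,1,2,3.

After move 1 (R'): R=RRRR U=WBWB F=GWGW D=YGYG B=YBYB
After move 2 (F'): F=WWGG U=WBRR R=GRYR D=OOYG L=OBOW
After move 3 (U'): U=BRWR F=OBGG R=WWYR B=GRYB L=YBOW
After move 4 (R): R=YWRW U=BBWG F=OOGG D=OYYG B=RRRB
After move 5 (U): U=WBGB F=YWGG R=RRRW B=YBRB L=OOOW
Query: B face = YBRB

Answer: Y B R B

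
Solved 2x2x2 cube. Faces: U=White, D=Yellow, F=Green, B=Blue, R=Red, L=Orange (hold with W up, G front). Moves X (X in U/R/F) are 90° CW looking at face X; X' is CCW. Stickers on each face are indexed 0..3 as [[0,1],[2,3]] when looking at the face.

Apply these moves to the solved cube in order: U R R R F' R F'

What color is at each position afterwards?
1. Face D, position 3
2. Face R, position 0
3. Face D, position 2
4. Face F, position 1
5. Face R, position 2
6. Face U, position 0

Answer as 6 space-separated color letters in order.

Answer: Y Y Y G G W

Derivation:
After move 1 (U): U=WWWW F=RRGG R=BBRR B=OOBB L=GGOO
After move 2 (R): R=RBRB U=WRWG F=RYGY D=YBYO B=WOWB
After move 3 (R): R=RRBB U=WYWY F=RBGO D=YWYW B=GORB
After move 4 (R): R=BRBR U=WBWO F=RWGW D=YRYG B=YOYB
After move 5 (F'): F=WWRG U=WBBB R=RRYR D=GOYG L=GOOW
After move 6 (R): R=YRRR U=WWBG F=WORG D=GYYY B=BOBB
After move 7 (F'): F=OGWR U=WWYR R=YRGR D=OWYY L=GGOB
Query 1: D[3] = Y
Query 2: R[0] = Y
Query 3: D[2] = Y
Query 4: F[1] = G
Query 5: R[2] = G
Query 6: U[0] = W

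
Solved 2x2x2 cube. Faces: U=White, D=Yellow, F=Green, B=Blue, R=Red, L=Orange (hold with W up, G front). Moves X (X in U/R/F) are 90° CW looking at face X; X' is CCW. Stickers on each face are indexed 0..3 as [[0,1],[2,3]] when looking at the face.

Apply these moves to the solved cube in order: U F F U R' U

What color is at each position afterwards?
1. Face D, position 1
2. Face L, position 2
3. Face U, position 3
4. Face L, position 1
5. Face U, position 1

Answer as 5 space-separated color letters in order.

After move 1 (U): U=WWWW F=RRGG R=BBRR B=OOBB L=GGOO
After move 2 (F): F=GRGR U=WWOG R=WBWR D=RBYY L=GYOY
After move 3 (F): F=GGRR U=WWYY R=OBGR D=WWYY L=GROB
After move 4 (U): U=YWYW F=OBRR R=OOGR B=GRBB L=GGOB
After move 5 (R'): R=OROG U=YBYG F=OWRW D=WBYR B=YRWB
After move 6 (U): U=YYGB F=ORRW R=YROG B=GGWB L=OWOB
Query 1: D[1] = B
Query 2: L[2] = O
Query 3: U[3] = B
Query 4: L[1] = W
Query 5: U[1] = Y

Answer: B O B W Y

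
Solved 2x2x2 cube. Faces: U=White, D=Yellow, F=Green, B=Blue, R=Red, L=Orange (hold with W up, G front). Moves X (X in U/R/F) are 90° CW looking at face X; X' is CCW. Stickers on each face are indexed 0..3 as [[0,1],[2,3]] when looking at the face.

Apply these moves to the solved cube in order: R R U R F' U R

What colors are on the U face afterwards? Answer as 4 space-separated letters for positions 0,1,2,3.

After move 1 (R): R=RRRR U=WGWG F=GYGY D=YBYB B=WBWB
After move 2 (R): R=RRRR U=WYWY F=GBGB D=YWYW B=GBGB
After move 3 (U): U=WWYY F=RRGB R=GBRR B=OOGB L=GBOO
After move 4 (R): R=RGRB U=WRYB F=RWGW D=YGYO B=YOWB
After move 5 (F'): F=WWRG U=WRRR R=GGYB D=BOYO L=GBOY
After move 6 (U): U=RWRR F=GGRG R=YOYB B=GBWB L=WWOY
After move 7 (R): R=YYBO U=RGRG F=GORO D=BWYG B=RBWB
Query: U face = RGRG

Answer: R G R G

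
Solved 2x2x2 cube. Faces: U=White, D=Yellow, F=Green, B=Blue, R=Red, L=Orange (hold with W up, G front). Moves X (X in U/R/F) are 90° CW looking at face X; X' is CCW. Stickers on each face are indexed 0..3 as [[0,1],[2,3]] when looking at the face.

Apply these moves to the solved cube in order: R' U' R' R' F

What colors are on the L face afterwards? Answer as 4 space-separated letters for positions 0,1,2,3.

Answer: Y Y O B

Derivation:
After move 1 (R'): R=RRRR U=WBWB F=GWGW D=YGYG B=YBYB
After move 2 (U'): U=BBWW F=OOGW R=GWRR B=RRYB L=YBOO
After move 3 (R'): R=WRGR U=BYWR F=OBGW D=YOYW B=GRGB
After move 4 (R'): R=RRWG U=BGWG F=OYGR D=YBYW B=WROB
After move 5 (F): F=GORY U=BGOB R=WRGG D=WRYW L=YYOB
Query: L face = YYOB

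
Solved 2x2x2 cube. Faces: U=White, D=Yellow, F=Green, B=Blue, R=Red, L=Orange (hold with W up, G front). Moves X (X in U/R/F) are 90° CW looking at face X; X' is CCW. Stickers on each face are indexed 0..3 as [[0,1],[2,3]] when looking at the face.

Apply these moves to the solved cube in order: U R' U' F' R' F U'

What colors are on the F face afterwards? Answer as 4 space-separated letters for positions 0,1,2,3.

Answer: Y O B O

Derivation:
After move 1 (U): U=WWWW F=RRGG R=BBRR B=OOBB L=GGOO
After move 2 (R'): R=BRBR U=WBWO F=RWGW D=YRYG B=YOYB
After move 3 (U'): U=BOWW F=GGGW R=RWBR B=BRYB L=YOOO
After move 4 (F'): F=GWGG U=BORB R=RWYR D=OOYG L=YWOW
After move 5 (R'): R=WRRY U=BYRB F=GOGB D=OWYG B=GROB
After move 6 (F): F=GGBO U=BYWW R=RRBY D=RWYG L=YOOW
After move 7 (U'): U=YWBW F=YOBO R=GGBY B=RROB L=GROW
Query: F face = YOBO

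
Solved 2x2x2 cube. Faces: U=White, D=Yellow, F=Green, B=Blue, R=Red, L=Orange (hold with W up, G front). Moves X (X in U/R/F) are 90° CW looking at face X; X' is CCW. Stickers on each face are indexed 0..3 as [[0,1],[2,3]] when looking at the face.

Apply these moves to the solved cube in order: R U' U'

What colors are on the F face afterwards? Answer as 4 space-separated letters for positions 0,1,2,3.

Answer: W B G Y

Derivation:
After move 1 (R): R=RRRR U=WGWG F=GYGY D=YBYB B=WBWB
After move 2 (U'): U=GGWW F=OOGY R=GYRR B=RRWB L=WBOO
After move 3 (U'): U=GWGW F=WBGY R=OORR B=GYWB L=RROO
Query: F face = WBGY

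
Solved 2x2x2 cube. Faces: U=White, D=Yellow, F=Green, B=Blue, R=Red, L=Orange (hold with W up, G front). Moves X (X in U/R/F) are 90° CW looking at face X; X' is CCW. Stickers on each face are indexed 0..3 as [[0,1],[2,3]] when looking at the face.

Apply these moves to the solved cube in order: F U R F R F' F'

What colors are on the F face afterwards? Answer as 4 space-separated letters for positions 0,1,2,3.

After move 1 (F): F=GGGG U=WWOO R=WRWR D=RRYY L=OYOY
After move 2 (U): U=OWOW F=WRGG R=BBWR B=OYBB L=GGOY
After move 3 (R): R=WBRB U=OROG F=WRGY D=RBYO B=WYWB
After move 4 (F): F=GWYR U=ORYG R=OBGB D=RWYO L=GROB
After move 5 (R): R=GOBB U=OWYR F=GWYO D=RWYW B=GYRB
After move 6 (F'): F=WOGY U=OWGB R=WORB D=RBYW L=GROY
After move 7 (F'): F=OYWG U=OWWR R=BORB D=RYYW L=GBOG
Query: F face = OYWG

Answer: O Y W G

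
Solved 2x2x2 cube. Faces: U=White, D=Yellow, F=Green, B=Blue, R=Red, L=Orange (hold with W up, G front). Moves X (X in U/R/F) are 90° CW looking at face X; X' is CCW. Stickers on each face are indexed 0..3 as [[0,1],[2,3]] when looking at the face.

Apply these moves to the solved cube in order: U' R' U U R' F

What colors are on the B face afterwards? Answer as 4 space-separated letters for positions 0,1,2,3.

After move 1 (U'): U=WWWW F=OOGG R=GGRR B=RRBB L=BBOO
After move 2 (R'): R=GRGR U=WBWR F=OWGW D=YOYG B=YRYB
After move 3 (U): U=WWRB F=GRGW R=YRGR B=BBYB L=OWOO
After move 4 (U): U=RWBW F=YRGW R=BBGR B=OWYB L=GROO
After move 5 (R'): R=BRBG U=RYBO F=YWGW D=YRYW B=GWOB
After move 6 (F): F=GYWW U=RYOR R=BROG D=BBYW L=GYOR
Query: B face = GWOB

Answer: G W O B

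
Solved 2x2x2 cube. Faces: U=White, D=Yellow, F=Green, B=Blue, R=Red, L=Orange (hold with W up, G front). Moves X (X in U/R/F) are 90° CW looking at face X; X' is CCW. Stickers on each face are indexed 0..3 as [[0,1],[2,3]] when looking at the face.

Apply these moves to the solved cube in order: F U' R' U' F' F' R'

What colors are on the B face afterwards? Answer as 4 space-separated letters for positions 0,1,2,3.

Answer: G R W B

Derivation:
After move 1 (F): F=GGGG U=WWOO R=WRWR D=RRYY L=OYOY
After move 2 (U'): U=WOWO F=OYGG R=GGWR B=WRBB L=BBOY
After move 3 (R'): R=GRGW U=WBWW F=OOGO D=RYYG B=YRRB
After move 4 (U'): U=BWWW F=BBGO R=OOGW B=GRRB L=YROY
After move 5 (F'): F=BOBG U=BWOG R=YORW D=RYYG L=YWOW
After move 6 (F'): F=OGBB U=BWYR R=YORW D=WWYG L=YGOO
After move 7 (R'): R=OWYR U=BRYG F=OWBR D=WGYB B=GRWB
Query: B face = GRWB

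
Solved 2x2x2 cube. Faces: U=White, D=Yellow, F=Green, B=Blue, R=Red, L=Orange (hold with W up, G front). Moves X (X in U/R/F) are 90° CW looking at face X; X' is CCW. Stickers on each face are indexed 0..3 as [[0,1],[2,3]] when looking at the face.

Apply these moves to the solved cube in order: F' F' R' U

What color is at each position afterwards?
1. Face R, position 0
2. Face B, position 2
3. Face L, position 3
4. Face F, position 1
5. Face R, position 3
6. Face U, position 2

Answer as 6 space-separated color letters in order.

Answer: Y W R R O B

Derivation:
After move 1 (F'): F=GGGG U=WWRR R=YRYR D=OOYY L=OWOW
After move 2 (F'): F=GGGG U=WWYY R=OROR D=WWYY L=OROR
After move 3 (R'): R=RROO U=WBYB F=GWGY D=WGYG B=YBWB
After move 4 (U): U=YWBB F=RRGY R=YBOO B=ORWB L=GWOR
Query 1: R[0] = Y
Query 2: B[2] = W
Query 3: L[3] = R
Query 4: F[1] = R
Query 5: R[3] = O
Query 6: U[2] = B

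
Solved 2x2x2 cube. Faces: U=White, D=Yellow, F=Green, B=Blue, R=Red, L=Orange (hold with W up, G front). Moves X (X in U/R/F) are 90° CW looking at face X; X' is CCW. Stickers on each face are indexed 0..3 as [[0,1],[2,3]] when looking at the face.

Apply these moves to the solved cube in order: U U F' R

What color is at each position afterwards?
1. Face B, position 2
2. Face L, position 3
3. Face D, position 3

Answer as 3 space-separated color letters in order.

Answer: W W G

Derivation:
After move 1 (U): U=WWWW F=RRGG R=BBRR B=OOBB L=GGOO
After move 2 (U): U=WWWW F=BBGG R=OORR B=GGBB L=RROO
After move 3 (F'): F=BGBG U=WWOR R=YOYR D=ROYY L=RWOW
After move 4 (R): R=YYRO U=WGOG F=BOBY D=RBYG B=RGWB
Query 1: B[2] = W
Query 2: L[3] = W
Query 3: D[3] = G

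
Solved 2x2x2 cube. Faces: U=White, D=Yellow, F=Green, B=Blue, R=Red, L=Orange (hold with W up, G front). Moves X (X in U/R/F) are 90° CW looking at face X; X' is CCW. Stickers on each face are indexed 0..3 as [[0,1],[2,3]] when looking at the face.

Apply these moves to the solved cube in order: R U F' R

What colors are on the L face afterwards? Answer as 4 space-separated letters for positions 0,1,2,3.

After move 1 (R): R=RRRR U=WGWG F=GYGY D=YBYB B=WBWB
After move 2 (U): U=WWGG F=RRGY R=WBRR B=OOWB L=GYOO
After move 3 (F'): F=RYRG U=WWWR R=BBYR D=YOYB L=GGOG
After move 4 (R): R=YBRB U=WYWG F=RORB D=YWYO B=ROWB
Query: L face = GGOG

Answer: G G O G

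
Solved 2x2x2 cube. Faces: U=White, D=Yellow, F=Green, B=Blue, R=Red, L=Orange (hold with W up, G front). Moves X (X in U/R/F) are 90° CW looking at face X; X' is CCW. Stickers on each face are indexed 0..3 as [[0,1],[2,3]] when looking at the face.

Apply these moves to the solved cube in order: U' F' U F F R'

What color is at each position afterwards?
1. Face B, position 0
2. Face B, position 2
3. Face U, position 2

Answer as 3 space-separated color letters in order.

Answer: Y R O

Derivation:
After move 1 (U'): U=WWWW F=OOGG R=GGRR B=RRBB L=BBOO
After move 2 (F'): F=OGOG U=WWGR R=YGYR D=BOYY L=BWOW
After move 3 (U): U=GWRW F=YGOG R=RRYR B=BWBB L=OGOW
After move 4 (F): F=OYGG U=GWWG R=RRWR D=YRYY L=OBOO
After move 5 (F): F=GOGY U=GWOB R=WRGR D=WRYY L=OYOR
After move 6 (R'): R=RRWG U=GBOB F=GWGB D=WOYY B=YWRB
Query 1: B[0] = Y
Query 2: B[2] = R
Query 3: U[2] = O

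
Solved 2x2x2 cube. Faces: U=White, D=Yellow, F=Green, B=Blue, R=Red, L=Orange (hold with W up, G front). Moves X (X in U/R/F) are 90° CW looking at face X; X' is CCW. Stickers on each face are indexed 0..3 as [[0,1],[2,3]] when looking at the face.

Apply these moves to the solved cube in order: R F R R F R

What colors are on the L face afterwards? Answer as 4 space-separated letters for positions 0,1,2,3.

After move 1 (R): R=RRRR U=WGWG F=GYGY D=YBYB B=WBWB
After move 2 (F): F=GGYY U=WGOO R=WRGR D=RRYB L=OYOB
After move 3 (R): R=GWRR U=WGOY F=GRYB D=RWYW B=OBGB
After move 4 (R): R=RGRW U=WROB F=GWYW D=RGYO B=YBGB
After move 5 (F): F=YGWW U=WRBY R=OGBW D=RRYO L=OROG
After move 6 (R): R=BOWG U=WGBW F=YRWO D=RGYY B=YBRB
Query: L face = OROG

Answer: O R O G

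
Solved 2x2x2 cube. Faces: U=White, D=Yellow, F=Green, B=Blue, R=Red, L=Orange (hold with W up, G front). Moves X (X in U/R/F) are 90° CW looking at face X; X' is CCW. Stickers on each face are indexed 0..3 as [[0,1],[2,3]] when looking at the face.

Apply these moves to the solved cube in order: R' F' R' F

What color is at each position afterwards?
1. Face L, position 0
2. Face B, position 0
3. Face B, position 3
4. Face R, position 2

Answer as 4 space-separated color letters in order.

Answer: O G B Y

Derivation:
After move 1 (R'): R=RRRR U=WBWB F=GWGW D=YGYG B=YBYB
After move 2 (F'): F=WWGG U=WBRR R=GRYR D=OOYG L=OBOW
After move 3 (R'): R=RRGY U=WYRY F=WBGR D=OWYG B=GBOB
After move 4 (F): F=GWRB U=WYWB R=RRYY D=GRYG L=OOOW
Query 1: L[0] = O
Query 2: B[0] = G
Query 3: B[3] = B
Query 4: R[2] = Y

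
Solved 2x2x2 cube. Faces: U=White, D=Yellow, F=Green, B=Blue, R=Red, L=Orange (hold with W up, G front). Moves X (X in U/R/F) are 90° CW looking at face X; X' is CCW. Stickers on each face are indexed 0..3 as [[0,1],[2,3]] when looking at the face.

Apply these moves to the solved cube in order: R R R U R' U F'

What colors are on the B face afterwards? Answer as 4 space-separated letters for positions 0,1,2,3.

After move 1 (R): R=RRRR U=WGWG F=GYGY D=YBYB B=WBWB
After move 2 (R): R=RRRR U=WYWY F=GBGB D=YWYW B=GBGB
After move 3 (R): R=RRRR U=WBWB F=GWGW D=YGYG B=YBYB
After move 4 (U): U=WWBB F=RRGW R=YBRR B=OOYB L=GWOO
After move 5 (R'): R=BRYR U=WYBO F=RWGB D=YRYW B=GOGB
After move 6 (U): U=BWOY F=BRGB R=GOYR B=GWGB L=RWOO
After move 7 (F'): F=RBBG U=BWGY R=ROYR D=WOYW L=RYOO
Query: B face = GWGB

Answer: G W G B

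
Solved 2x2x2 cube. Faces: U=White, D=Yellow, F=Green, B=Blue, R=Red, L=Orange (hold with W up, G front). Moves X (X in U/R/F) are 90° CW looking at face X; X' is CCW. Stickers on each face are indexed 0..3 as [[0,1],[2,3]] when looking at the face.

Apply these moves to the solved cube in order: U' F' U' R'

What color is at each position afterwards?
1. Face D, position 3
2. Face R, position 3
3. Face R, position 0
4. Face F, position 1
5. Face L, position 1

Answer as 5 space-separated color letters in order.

After move 1 (U'): U=WWWW F=OOGG R=GGRR B=RRBB L=BBOO
After move 2 (F'): F=OGOG U=WWGR R=YGYR D=BOYY L=BWOW
After move 3 (U'): U=WRWG F=BWOG R=OGYR B=YGBB L=RROW
After move 4 (R'): R=GROY U=WBWY F=BROG D=BWYG B=YGOB
Query 1: D[3] = G
Query 2: R[3] = Y
Query 3: R[0] = G
Query 4: F[1] = R
Query 5: L[1] = R

Answer: G Y G R R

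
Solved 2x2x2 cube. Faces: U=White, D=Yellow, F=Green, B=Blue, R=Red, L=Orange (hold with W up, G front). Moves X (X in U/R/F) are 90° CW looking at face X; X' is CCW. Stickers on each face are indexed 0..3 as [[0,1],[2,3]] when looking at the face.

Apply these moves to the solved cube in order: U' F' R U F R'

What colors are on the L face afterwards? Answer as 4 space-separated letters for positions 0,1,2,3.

After move 1 (U'): U=WWWW F=OOGG R=GGRR B=RRBB L=BBOO
After move 2 (F'): F=OGOG U=WWGR R=YGYR D=BOYY L=BWOW
After move 3 (R): R=YYRG U=WGGG F=OOOY D=BBYR B=RRWB
After move 4 (U): U=GWGG F=YYOY R=RRRG B=BWWB L=OOOW
After move 5 (F): F=OYYY U=GWWO R=GRGG D=RRYR L=OBOB
After move 6 (R'): R=RGGG U=GWWB F=OWYO D=RYYY B=RWRB
Query: L face = OBOB

Answer: O B O B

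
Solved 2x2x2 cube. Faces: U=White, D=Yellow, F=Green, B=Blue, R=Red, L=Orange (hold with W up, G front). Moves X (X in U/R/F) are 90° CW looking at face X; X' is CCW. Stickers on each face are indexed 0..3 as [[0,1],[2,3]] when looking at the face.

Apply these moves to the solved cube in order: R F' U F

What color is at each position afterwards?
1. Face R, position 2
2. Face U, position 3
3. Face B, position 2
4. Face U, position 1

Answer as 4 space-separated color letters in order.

After move 1 (R): R=RRRR U=WGWG F=GYGY D=YBYB B=WBWB
After move 2 (F'): F=YYGG U=WGRR R=BRYR D=OOYB L=OGOW
After move 3 (U): U=RWRG F=BRGG R=WBYR B=OGWB L=YYOW
After move 4 (F): F=GBGR U=RWWY R=RBGR D=YWYB L=YOOO
Query 1: R[2] = G
Query 2: U[3] = Y
Query 3: B[2] = W
Query 4: U[1] = W

Answer: G Y W W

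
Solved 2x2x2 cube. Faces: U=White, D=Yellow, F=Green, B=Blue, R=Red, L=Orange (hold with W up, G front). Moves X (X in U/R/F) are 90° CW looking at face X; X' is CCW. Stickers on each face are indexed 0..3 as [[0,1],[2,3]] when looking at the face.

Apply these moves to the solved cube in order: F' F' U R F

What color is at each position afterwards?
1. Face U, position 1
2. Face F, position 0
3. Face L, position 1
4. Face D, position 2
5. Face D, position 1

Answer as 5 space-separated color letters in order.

After move 1 (F'): F=GGGG U=WWRR R=YRYR D=OOYY L=OWOW
After move 2 (F'): F=GGGG U=WWYY R=OROR D=WWYY L=OROR
After move 3 (U): U=YWYW F=ORGG R=BBOR B=ORBB L=GGOR
After move 4 (R): R=OBRB U=YRYG F=OWGY D=WBYO B=WRWB
After move 5 (F): F=GOYW U=YRRG R=YBGB D=ROYO L=GWOB
Query 1: U[1] = R
Query 2: F[0] = G
Query 3: L[1] = W
Query 4: D[2] = Y
Query 5: D[1] = O

Answer: R G W Y O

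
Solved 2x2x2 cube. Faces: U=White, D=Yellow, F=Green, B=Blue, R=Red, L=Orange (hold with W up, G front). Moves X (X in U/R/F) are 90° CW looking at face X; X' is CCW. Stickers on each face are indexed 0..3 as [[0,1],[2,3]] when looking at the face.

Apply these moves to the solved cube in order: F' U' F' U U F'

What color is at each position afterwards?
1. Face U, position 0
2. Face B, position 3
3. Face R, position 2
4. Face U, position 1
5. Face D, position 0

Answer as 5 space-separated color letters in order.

After move 1 (F'): F=GGGG U=WWRR R=YRYR D=OOYY L=OWOW
After move 2 (U'): U=WRWR F=OWGG R=GGYR B=YRBB L=BBOW
After move 3 (F'): F=WGOG U=WRGY R=OGOR D=BWYY L=BROW
After move 4 (U): U=GWYR F=OGOG R=YROR B=BRBB L=WGOW
After move 5 (U): U=YGRW F=YROG R=BROR B=WGBB L=OGOW
After move 6 (F'): F=RGYO U=YGBO R=WRBR D=GWYY L=OWOR
Query 1: U[0] = Y
Query 2: B[3] = B
Query 3: R[2] = B
Query 4: U[1] = G
Query 5: D[0] = G

Answer: Y B B G G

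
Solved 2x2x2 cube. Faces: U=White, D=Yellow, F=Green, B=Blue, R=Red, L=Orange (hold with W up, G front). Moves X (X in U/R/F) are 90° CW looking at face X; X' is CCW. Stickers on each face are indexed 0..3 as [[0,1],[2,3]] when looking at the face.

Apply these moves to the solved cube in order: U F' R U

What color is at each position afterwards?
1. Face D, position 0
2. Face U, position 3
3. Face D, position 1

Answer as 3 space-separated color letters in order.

After move 1 (U): U=WWWW F=RRGG R=BBRR B=OOBB L=GGOO
After move 2 (F'): F=RGRG U=WWBR R=YBYR D=GOYY L=GWOW
After move 3 (R): R=YYRB U=WGBG F=RORY D=GBYO B=ROWB
After move 4 (U): U=BWGG F=YYRY R=RORB B=GWWB L=ROOW
Query 1: D[0] = G
Query 2: U[3] = G
Query 3: D[1] = B

Answer: G G B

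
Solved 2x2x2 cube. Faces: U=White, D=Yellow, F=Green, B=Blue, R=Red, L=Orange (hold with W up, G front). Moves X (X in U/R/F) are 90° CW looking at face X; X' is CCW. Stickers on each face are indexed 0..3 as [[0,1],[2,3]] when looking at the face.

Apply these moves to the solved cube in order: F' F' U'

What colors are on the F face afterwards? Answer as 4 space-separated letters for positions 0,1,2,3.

Answer: O R G G

Derivation:
After move 1 (F'): F=GGGG U=WWRR R=YRYR D=OOYY L=OWOW
After move 2 (F'): F=GGGG U=WWYY R=OROR D=WWYY L=OROR
After move 3 (U'): U=WYWY F=ORGG R=GGOR B=ORBB L=BBOR
Query: F face = ORGG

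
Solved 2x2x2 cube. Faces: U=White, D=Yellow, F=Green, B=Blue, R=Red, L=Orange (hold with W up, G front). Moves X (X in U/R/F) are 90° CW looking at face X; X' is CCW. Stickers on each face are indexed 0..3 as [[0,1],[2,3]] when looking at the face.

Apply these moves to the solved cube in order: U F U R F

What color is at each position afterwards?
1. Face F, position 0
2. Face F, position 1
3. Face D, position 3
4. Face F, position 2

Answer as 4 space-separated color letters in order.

Answer: G W G Y

Derivation:
After move 1 (U): U=WWWW F=RRGG R=BBRR B=OOBB L=GGOO
After move 2 (F): F=GRGR U=WWOG R=WBWR D=RBYY L=GYOY
After move 3 (U): U=OWGW F=WBGR R=OOWR B=GYBB L=GROY
After move 4 (R): R=WORO U=OBGR F=WBGY D=RBYG B=WYWB
After move 5 (F): F=GWYB U=OBYR R=GORO D=RWYG L=GROB
Query 1: F[0] = G
Query 2: F[1] = W
Query 3: D[3] = G
Query 4: F[2] = Y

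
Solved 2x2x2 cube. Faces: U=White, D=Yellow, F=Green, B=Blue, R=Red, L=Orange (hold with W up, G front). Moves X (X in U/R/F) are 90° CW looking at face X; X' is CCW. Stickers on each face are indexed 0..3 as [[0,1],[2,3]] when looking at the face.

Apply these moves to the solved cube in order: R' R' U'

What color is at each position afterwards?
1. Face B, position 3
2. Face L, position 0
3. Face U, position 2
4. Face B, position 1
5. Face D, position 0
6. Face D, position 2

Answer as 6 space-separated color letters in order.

Answer: B G W R Y Y

Derivation:
After move 1 (R'): R=RRRR U=WBWB F=GWGW D=YGYG B=YBYB
After move 2 (R'): R=RRRR U=WYWY F=GBGB D=YWYW B=GBGB
After move 3 (U'): U=YYWW F=OOGB R=GBRR B=RRGB L=GBOO
Query 1: B[3] = B
Query 2: L[0] = G
Query 3: U[2] = W
Query 4: B[1] = R
Query 5: D[0] = Y
Query 6: D[2] = Y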